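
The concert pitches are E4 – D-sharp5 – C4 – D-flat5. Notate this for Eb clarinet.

C#4 B#4 A3 Bb4

Written C4 sounds as Eb4 on the Eb clarinet, so concert pitches are written a minor third down.
E4 → C#4
D#5 → B#4
C4 → A3
Db5 → Bb4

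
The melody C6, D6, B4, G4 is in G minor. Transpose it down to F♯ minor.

B5 C#6 A#4 F#4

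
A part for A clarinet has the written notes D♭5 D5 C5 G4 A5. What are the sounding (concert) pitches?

Bb4 B4 A4 E4 F#5

Written C4 on the A clarinet sounds as A3, a minor third lower; apply that shift to every note.
Db5 becomes Bb4
D5 becomes B4
C5 becomes A4
G4 becomes E4
A5 becomes F#5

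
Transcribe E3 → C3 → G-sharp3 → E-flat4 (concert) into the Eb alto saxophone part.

C#4 A3 E#4 C5

The Eb alto saxophone sounds a major sixth below written, so the written part must be a major sixth above concert — transpose each note up.
E3 becomes C#4
C3 becomes A3
G#3 becomes E#4
Eb4 becomes C5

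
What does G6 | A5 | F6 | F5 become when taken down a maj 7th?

G6 down a major seventh is Ab5.
A5: a seventh down reaches B, and 11 semitones makes it Bb4.
F6 down a major seventh is Gb5.
F5 down a major seventh is Gb4.

Ab5 Bb4 Gb5 Gb4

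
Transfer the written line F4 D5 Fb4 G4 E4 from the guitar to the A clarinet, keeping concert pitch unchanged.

Ab3 F4 Abb3 Bb3 G3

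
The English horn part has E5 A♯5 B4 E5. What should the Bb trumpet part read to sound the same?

First find concert pitch: the English horn sounds a perfect fifth below written, so E5 A♯5 B4 E5 sounds A4 D#5 E4 A4.
Then write for Bb trumpet: it sounds a major second below written, so the part must be a major second above concert.
A4 → B4
D#5 → E#5
E4 → F#4
A4 → B4

B4 E#5 F#4 B4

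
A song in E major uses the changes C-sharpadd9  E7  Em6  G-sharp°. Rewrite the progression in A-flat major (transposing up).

Fadd9 Ab7 Abm6 C°

E major up to A-flat major is a diminished fourth; each chord root moves by that interval while the quality stays the same.
C-sharpadd9: root C-sharp up a diminished fourth → F, giving Fadd9.
E7: root E up a diminished fourth → Ab, giving Ab7.
Em6: root E up a diminished fourth → Ab, giving Abm6.
G-sharp°: root G-sharp up a diminished fourth → C, giving C°.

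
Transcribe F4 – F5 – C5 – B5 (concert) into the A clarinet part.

Ab4 Ab5 Eb5 D6

Written C4 sounds as A3 on the A clarinet, so concert pitches are written a minor third up.
F4 -> Ab4
F5 -> Ab5
C5 -> Eb5
B5 -> D6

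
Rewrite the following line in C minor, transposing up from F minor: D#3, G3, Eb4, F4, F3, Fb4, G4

A#3 D4 Bb4 C5 C4 Cb5 D5

F minor to C minor up is a perfect fifth, so every note moves up by that interval.
D#3 → A#3
G3 → D4
Eb4 → Bb4
F4 → C5
F3 → C4
Fb4 → Cb5
G4 → D5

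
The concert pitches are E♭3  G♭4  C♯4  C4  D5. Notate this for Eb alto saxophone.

Written C4 sounds as Eb3 on the Eb alto saxophone, so concert pitches are written a major sixth up.
Eb3 → C4
Gb4 → Eb5
C#4 → A#4
C4 → A4
D5 → B5

C4 Eb5 A#4 A4 B5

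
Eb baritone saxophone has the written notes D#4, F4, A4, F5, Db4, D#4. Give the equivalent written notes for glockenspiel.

F#0 Ab0 C1 Ab1 Fb0 F#0

First find concert pitch: the Eb baritone saxophone sounds a major thirteenth below written, so D#4 F4 A4 F5 Db4 D#4 sounds F#2 Ab2 C3 Ab3 Fb2 F#2.
Then write for glockenspiel: it sounds a perfect fifteenth above written, so the part must be a perfect fifteenth below concert.
F#2 → F#0
Ab2 → Ab0
C3 → C1
Ab3 → Ab1
Fb2 → Fb0
F#2 → F#0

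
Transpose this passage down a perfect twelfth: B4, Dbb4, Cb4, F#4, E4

B4 -> E3
Dbb4 -> Gbb2
Cb4 -> Fb2
F#4 -> B2
E4 -> A2

E3 Gbb2 Fb2 B2 A2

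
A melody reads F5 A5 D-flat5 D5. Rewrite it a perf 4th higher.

F5 becomes Bb5
A5 becomes D6
Db5 becomes Gb5
D5 becomes G5

Bb5 D6 Gb5 G5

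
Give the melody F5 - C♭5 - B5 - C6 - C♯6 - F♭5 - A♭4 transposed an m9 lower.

E4 Bb3 A#4 B4 B#4 Eb4 G3

F5 → E4
Cb5 → Bb3
B5 → A#4
C6 → B4
C#6 → B#4
Fb5 → Eb4
Ab4 → G3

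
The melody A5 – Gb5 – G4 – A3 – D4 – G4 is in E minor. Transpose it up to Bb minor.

Eb6 Dbb6 Db5 Eb4 Ab4 Db5

E minor to Bb minor up is a diminished fifth, so every note moves up by that interval.
A5 becomes Eb6
Gb5 becomes Dbb6
G4 becomes Db5
A3 becomes Eb4
D4 becomes Ab4
G4 becomes Db5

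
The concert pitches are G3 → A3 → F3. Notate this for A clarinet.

Bb3 C4 Ab3

Written C4 sounds as A3 on the A clarinet, so concert pitches are written a minor third up.
G3 gives Bb3
A3 gives C4
F3 gives Ab3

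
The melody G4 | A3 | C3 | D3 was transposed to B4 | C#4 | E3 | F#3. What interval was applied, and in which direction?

up a major third

Take the first pair: G4 → B4. G to B spans 3 letter names, so the interval is some kind of third.
G4 to B4 is 4 semitones, which makes it a major third; the second version is higher, so the direction is up.
Checking another pair — D3 → F#3 — gives the same interval.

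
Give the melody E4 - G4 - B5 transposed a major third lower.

A major third down from E4 gives C4.
A major third down from G4 gives Eb4.
A major third down from B5 gives G5.

C4 Eb4 G5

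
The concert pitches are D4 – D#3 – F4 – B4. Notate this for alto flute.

The alto flute sounds a perfect fourth below written, so the written part must be a perfect fourth above concert — transpose each note up.
D4 becomes G4
D#3 becomes G#3
F4 becomes Bb4
B4 becomes E5

G4 G#3 Bb4 E5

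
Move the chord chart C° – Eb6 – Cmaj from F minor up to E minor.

B° D6 Bmaj

F minor up to E minor is a major seventh; each chord root moves by that interval while the quality stays the same.
C°: root C up a major seventh → B, giving B°.
Eb6: root Eb up a major seventh → D, giving D6.
Cmaj: root C up a major seventh → B, giving Bmaj.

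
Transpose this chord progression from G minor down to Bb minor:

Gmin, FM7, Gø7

G minor down to Bb minor is a major sixth; each chord root moves by that interval while the quality stays the same.
Gmin: root G down a major sixth → Bb, giving Bbmin.
FM7: root F down a major sixth → Ab, giving AbM7.
Gø7: root G down a major sixth → Bb, giving Bbø7.

Bbmin AbM7 Bbø7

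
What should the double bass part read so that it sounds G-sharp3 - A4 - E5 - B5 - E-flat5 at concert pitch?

Written C4 sounds as C3 on the double bass, so concert pitches are written a perfect octave up.
G#3 -> G#4
A4 -> A5
E5 -> E6
B5 -> B6
Eb5 -> Eb6

G#4 A5 E6 B6 Eb6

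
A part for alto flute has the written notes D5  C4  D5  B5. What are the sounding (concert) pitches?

Written C4 on the alto flute sounds as G3, a perfect fourth lower; apply that shift to every note.
D5 -> A4
C4 -> G3
D5 -> A4
B5 -> F#5

A4 G3 A4 F#5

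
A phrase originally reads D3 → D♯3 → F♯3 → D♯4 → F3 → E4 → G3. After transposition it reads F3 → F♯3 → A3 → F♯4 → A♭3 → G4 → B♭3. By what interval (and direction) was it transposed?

up a minor third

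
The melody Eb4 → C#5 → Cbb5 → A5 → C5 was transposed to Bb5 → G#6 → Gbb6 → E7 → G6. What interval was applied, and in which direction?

From Eb4 to Bb5 is 12 letter names — a twelfth of some quality.
Eb4 to Bb5 is 19 semitones, which makes it a perfect twelfth; the second version is higher, so the direction is up.
Checking another pair — C5 → G6 — gives the same interval.

up a perfect twelfth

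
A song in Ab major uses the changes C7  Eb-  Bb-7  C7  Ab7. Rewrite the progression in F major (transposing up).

A7 C- G-7 A7 F7

Ab major up to F major is a major sixth; each chord root moves by that interval while the quality stays the same.
C7: root C up a major sixth → A, giving A7.
Eb-: root Eb up a major sixth → C, giving C-.
Bb-7: root Bb up a major sixth → G, giving G-7.
C7: root C up a major sixth → A, giving A7.
Ab7: root Ab up a major sixth → F, giving F7.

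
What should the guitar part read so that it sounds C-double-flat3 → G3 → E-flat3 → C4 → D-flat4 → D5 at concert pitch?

Written C4 sounds as C3 on the guitar, so concert pitches are written a perfect octave up.
Cbb3 to Cbb4
G3 to G4
Eb3 to Eb4
C4 to C5
Db4 to Db5
D5 to D6

Cbb4 G4 Eb4 C5 Db5 D6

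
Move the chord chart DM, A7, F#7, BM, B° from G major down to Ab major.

G major down to Ab major is a major seventh; each chord root moves by that interval while the quality stays the same.
DM: root D down a major seventh → Eb, giving EbM.
A7: root A down a major seventh → Bb, giving Bb7.
F#7: root F# down a major seventh → G, giving G7.
BM: root B down a major seventh → C, giving CM.
B°: root B down a major seventh → C, giving C°.

EbM Bb7 G7 CM C°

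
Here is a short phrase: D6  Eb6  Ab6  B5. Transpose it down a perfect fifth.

G5 Ab5 Db6 E5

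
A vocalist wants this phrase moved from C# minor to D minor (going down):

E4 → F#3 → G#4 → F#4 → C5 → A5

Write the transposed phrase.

C# minor to D minor down is a major seventh, so every note moves down by that interval.
E4 -> F3
F#3 -> G2
G#4 -> A3
F#4 -> G3
C5 -> Db4
A5 -> Bb4

F3 G2 A3 G3 Db4 Bb4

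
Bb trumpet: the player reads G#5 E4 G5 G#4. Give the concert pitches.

F#5 D4 F5 F#4

The Bb trumpet sounds a major second below written, so transpose each written note down a major second.
G#5 to F#5
E4 to D4
G5 to F5
G#4 to F#4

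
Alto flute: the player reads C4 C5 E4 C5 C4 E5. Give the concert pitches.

G3 G4 B3 G4 G3 B4

The alto flute sounds a perfect fourth below written, so transpose each written note down a perfect fourth.
C4 -> G3
C5 -> G4
E4 -> B3
C5 -> G4
C4 -> G3
E5 -> B4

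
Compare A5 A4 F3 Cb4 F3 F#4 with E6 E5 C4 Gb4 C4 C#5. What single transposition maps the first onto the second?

From A5 to E6 is 5 letter names — a fifth of some quality.
A5 to E6 is 7 semitones, which makes it a perfect fifth; the second version is higher, so the direction is up.
Checking another pair — F#4 → C#5 — gives the same interval.

up a perfect fifth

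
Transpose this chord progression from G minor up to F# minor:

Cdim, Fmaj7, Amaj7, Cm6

G minor up to F# minor is a major seventh; each chord root moves by that interval while the quality stays the same.
Cdim: root C up a major seventh → B, giving Bdim.
Fmaj7: root F up a major seventh → E, giving Emaj7.
Amaj7: root A up a major seventh → G#, giving G#maj7.
Cm6: root C up a major seventh → B, giving Bm6.

Bdim Emaj7 G#maj7 Bm6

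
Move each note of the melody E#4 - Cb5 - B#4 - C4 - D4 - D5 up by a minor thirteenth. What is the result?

C#6 Abb6 G#6 Ab5 Bb5 Bb6

E#4 up a minor thirteenth is C#6.
Cb5 up a minor thirteenth is Abb6.
B#4: a thirteenth up reaches G, and 20 semitones makes it G#6.
C4: a thirteenth up reaches A, and 20 semitones makes it Ab5.
D4: a thirteenth up reaches B, and 20 semitones makes it Bb5.
D5: a thirteenth up reaches B, and 20 semitones makes it Bb6.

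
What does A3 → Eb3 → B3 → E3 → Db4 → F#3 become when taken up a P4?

D4 Ab3 E4 A3 Gb4 B3

A3 gives D4
Eb3 gives Ab3
B3 gives E4
E3 gives A3
Db4 gives Gb4
F#3 gives B3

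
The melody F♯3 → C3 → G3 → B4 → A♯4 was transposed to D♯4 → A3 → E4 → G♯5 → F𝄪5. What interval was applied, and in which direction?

From F#3 to D#4 is 6 letter names — a sixth of some quality.
F#3 to D#4 is 9 semitones, which makes it a major sixth; the second version is higher, so the direction is up.
Checking another pair — A#4 → F##5 — gives the same interval.

up a major sixth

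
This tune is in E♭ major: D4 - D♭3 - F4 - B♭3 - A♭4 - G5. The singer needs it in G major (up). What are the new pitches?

F#4 F3 A4 D4 C5 B5

From E♭ up to G is a major third; apply that to each pitch.
D4 becomes F#4
Db3 becomes F3
F4 becomes A4
Bb3 becomes D4
Ab4 becomes C5
G5 becomes B5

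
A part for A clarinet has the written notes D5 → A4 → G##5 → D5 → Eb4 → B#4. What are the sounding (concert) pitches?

B4 F#4 E##5 B4 C4 G##4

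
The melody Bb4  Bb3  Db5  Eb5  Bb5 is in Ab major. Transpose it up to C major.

D5 D4 F5 G5 D6

From Ab up to C is a major third; apply that to each pitch.
Bb4 gives D5
Bb3 gives D4
Db5 gives F5
Eb5 gives G5
Bb5 gives D6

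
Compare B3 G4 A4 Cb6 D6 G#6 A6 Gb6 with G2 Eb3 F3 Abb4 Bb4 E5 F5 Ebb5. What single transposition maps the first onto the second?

down a major tenth

From B3 to G2 is 10 letter names — a tenth of some quality.
G2 to B3 is 16 semitones, which makes it a major tenth; the second version is lower, so the direction is down.
Checking another pair — Gb6 → Ebb5 — gives the same interval.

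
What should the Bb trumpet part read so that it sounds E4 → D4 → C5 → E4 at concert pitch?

The Bb trumpet sounds a major second below written, so the written part must be a major second above concert — transpose each note up.
E4 -> F#4
D4 -> E4
C5 -> D5
E4 -> F#4

F#4 E4 D5 F#4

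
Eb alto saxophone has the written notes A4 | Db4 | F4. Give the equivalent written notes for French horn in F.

G4 Cb4 Eb4

First find concert pitch: the Eb alto saxophone sounds a major sixth below written, so A4 Db4 F4 sounds C4 Fb3 Ab3.
Then write for French horn in F: it sounds a perfect fifth below written, so the part must be a perfect fifth above concert.
C4 → G4
Fb3 → Cb4
Ab3 → Eb4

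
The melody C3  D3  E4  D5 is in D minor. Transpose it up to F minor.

From D up to F is a minor third; apply that to each pitch.
C3 -> Eb3
D3 -> F3
E4 -> G4
D5 -> F5

Eb3 F3 G4 F5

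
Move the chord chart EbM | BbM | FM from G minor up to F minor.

DbM AbM EbM

G minor up to F minor is a minor seventh; each chord root moves by that interval while the quality stays the same.
EbM: root Eb up a minor seventh → Db, giving DbM.
BbM: root Bb up a minor seventh → Ab, giving AbM.
FM: root F up a minor seventh → Eb, giving EbM.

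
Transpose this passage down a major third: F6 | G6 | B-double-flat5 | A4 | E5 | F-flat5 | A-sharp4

Db6 Eb6 Gbb5 F4 C5 Dbb5 F#4

F6 down a major third is Db6.
G6 down a major third is Eb6.
Bbb5 down a major third is Gbb5.
A major third down from A4 gives F4.
E5: a third down reaches C, and 4 semitones makes it C5.
Fb5 down a major third is Dbb5.
A#4: a third down reaches F, and 4 semitones makes it F#4.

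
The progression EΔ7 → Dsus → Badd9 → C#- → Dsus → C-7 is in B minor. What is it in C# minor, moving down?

F#Δ7 Esus C#add9 D#- Esus D-7

B minor down to C# minor is a minor seventh; each chord root moves by that interval while the quality stays the same.
EΔ7: root E down a minor seventh → F#, giving F#Δ7.
Dsus: root D down a minor seventh → E, giving Esus.
Badd9: root B down a minor seventh → C#, giving C#add9.
C#-: root C# down a minor seventh → D#, giving D#-.
Dsus: root D down a minor seventh → E, giving Esus.
C-7: root C down a minor seventh → D, giving D-7.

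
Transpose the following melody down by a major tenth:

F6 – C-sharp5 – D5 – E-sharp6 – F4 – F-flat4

Db5 A3 Bb3 C#5 Db3 Dbb3

F6 → Db5
C#5 → A3
D5 → Bb3
E#6 → C#5
F4 → Db3
Fb4 → Dbb3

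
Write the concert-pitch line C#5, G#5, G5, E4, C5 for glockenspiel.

C#3 G#3 G3 E2 C3

Written C4 sounds as C6 on the glockenspiel, so concert pitches are written a perfect fifteenth down.
C#5 gives C#3
G#5 gives G#3
G5 gives G3
E4 gives E2
C5 gives C3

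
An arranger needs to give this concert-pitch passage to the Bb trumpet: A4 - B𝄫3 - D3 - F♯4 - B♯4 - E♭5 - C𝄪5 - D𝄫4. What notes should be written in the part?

The Bb trumpet sounds a major second below written, so the written part must be a major second above concert — transpose each note up.
A4 → B4
Bbb3 → Cb4
D3 → E3
F#4 → G#4
B#4 → C##5
Eb5 → F5
C##5 → D##5
Dbb4 → Ebb4

B4 Cb4 E3 G#4 C##5 F5 D##5 Ebb4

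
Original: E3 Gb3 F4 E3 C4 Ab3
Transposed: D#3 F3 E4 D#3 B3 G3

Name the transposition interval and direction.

Take the first pair: E3 → D#3. E to D spans 2 letter names, so the interval is some kind of second.
D#3 to E3 is 1 semitone, which makes it a minor second; the second version is lower, so the direction is down.
Checking another pair — Ab3 → G3 — gives the same interval.

down a minor second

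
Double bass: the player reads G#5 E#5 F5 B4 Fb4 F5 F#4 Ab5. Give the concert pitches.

Written C4 on the double bass sounds as C3, a perfect octave lower; apply that shift to every note.
G#5 becomes G#4
E#5 becomes E#4
F5 becomes F4
B4 becomes B3
Fb4 becomes Fb3
F5 becomes F4
F#4 becomes F#3
Ab5 becomes Ab4

G#4 E#4 F4 B3 Fb3 F4 F#3 Ab4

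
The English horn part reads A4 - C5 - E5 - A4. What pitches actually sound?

The English horn sounds a perfect fifth below written, so transpose each written note down a perfect fifth.
A4 gives D4
C5 gives F4
E5 gives A4
A4 gives D4

D4 F4 A4 D4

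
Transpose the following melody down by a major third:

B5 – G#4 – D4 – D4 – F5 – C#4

B5 to G5
G#4 to E4
D4 to Bb3
D4 to Bb3
F5 to Db5
C#4 to A3

G5 E4 Bb3 Bb3 Db5 A3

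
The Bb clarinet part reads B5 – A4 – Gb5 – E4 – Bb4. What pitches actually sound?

A5 G4 Fb5 D4 Ab4

The Bb clarinet sounds a major second below written, so transpose each written note down a major second.
B5 to A5
A4 to G4
Gb5 to Fb5
E4 to D4
Bb4 to Ab4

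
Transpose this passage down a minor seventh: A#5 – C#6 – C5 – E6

A#5 gives B#4
C#6 gives D#5
C5 gives D4
E6 gives F#5

B#4 D#5 D4 F#5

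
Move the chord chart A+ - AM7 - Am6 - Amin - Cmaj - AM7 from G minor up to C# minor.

G minor up to C# minor is an augmented fourth; each chord root moves by that interval while the quality stays the same.
A+: root A up an augmented fourth → D#, giving D#+.
AM7: root A up an augmented fourth → D#, giving D#M7.
Am6: root A up an augmented fourth → D#, giving D#m6.
Amin: root A up an augmented fourth → D#, giving D#min.
Cmaj: root C up an augmented fourth → F#, giving F#maj.
AM7: root A up an augmented fourth → D#, giving D#M7.

D#+ D#M7 D#m6 D#min F#maj D#M7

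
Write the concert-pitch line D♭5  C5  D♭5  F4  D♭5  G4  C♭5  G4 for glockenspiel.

The glockenspiel sounds a perfect fifteenth above written, so the written part must be a perfect fifteenth below concert — transpose each note down.
Db5 gives Db3
C5 gives C3
Db5 gives Db3
F4 gives F2
Db5 gives Db3
G4 gives G2
Cb5 gives Cb3
G4 gives G2

Db3 C3 Db3 F2 Db3 G2 Cb3 G2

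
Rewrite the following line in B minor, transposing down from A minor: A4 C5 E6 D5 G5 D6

B3 D4 F#5 E4 A4 E5

From A down to B is a minor seventh; apply that to each pitch.
A4 -> B3
C5 -> D4
E6 -> F#5
D5 -> E4
G5 -> A4
D6 -> E5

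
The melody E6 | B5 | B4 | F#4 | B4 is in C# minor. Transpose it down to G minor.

From C# down to G is an augmented fourth; apply that to each pitch.
E6 -> Bb5
B5 -> F5
B4 -> F4
F#4 -> C4
B4 -> F4

Bb5 F5 F4 C4 F4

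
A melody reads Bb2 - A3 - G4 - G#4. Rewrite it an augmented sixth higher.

Bb2: a sixth up reaches G, and 10 semitones makes it G#3.
A3: a sixth up reaches F, and 10 semitones makes it F##4.
G4 up an augmented sixth is E#5.
An augmented sixth up from G#4 gives E##5.

G#3 F##4 E#5 E##5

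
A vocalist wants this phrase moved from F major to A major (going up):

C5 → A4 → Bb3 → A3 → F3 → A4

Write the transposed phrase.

E5 C#5 D4 C#4 A3 C#5

From F up to A is a major third; apply that to each pitch.
C5 gives E5
A4 gives C#5
Bb3 gives D4
A3 gives C#4
F3 gives A3
A4 gives C#5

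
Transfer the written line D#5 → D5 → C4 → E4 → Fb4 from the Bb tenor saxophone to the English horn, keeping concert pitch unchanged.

G#4 G4 F3 A3 Bbb3

First find concert pitch: the Bb tenor saxophone sounds a major ninth below written, so D#5 D5 C4 E4 Fb4 sounds C#4 C4 Bb2 D3 Ebb3.
Then write for English horn: it sounds a perfect fifth below written, so the part must be a perfect fifth above concert.
C#4 → G#4
C4 → G4
Bb2 → F3
D3 → A3
Ebb3 → Bbb3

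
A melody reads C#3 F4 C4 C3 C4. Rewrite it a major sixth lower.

C#3: a sixth down reaches E, and 9 semitones makes it E2.
F4 down a major sixth is Ab3.
C4: a sixth down reaches E, and 9 semitones makes it Eb3.
C3 down a major sixth is Eb2.
C4: a sixth down reaches E, and 9 semitones makes it Eb3.

E2 Ab3 Eb3 Eb2 Eb3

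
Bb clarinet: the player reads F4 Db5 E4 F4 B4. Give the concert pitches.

Written C4 on the Bb clarinet sounds as Bb3, a major second lower; apply that shift to every note.
F4 becomes Eb4
Db5 becomes Cb5
E4 becomes D4
F4 becomes Eb4
B4 becomes A4

Eb4 Cb5 D4 Eb4 A4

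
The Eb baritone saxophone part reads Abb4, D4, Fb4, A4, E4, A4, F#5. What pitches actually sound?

Cbb3 F2 Abb2 C3 G2 C3 A3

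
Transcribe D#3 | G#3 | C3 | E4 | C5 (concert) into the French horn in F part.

Written C4 sounds as F3 on the French horn in F, so concert pitches are written a perfect fifth up.
D#3 -> A#3
G#3 -> D#4
C3 -> G3
E4 -> B4
C5 -> G5

A#3 D#4 G3 B4 G5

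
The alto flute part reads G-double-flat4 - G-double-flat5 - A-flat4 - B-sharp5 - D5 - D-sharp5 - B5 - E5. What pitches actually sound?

Dbb4 Dbb5 Eb4 F##5 A4 A#4 F#5 B4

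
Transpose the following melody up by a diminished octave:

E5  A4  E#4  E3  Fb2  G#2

Eb6 Ab5 E5 Eb4 Fbb3 G3

A diminished octave up from E5 gives Eb6.
A4 up a diminished octave is Ab5.
E#4 up a diminished octave is E5.
A diminished octave up from E3 gives Eb4.
Fb2 up a diminished octave is Fbb3.
A diminished octave up from G#2 gives G3.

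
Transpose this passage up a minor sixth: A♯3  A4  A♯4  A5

F#4 F5 F#5 F6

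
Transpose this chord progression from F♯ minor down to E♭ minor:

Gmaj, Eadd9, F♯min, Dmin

Fbmaj Dbadd9 Ebmin Cbmin

F♯ minor down to E♭ minor is an augmented second; each chord root moves by that interval while the quality stays the same.
Gmaj: root G down an augmented second → Fb, giving Fbmaj.
Eadd9: root E down an augmented second → Db, giving Dbadd9.
F♯min: root F♯ down an augmented second → Eb, giving Ebmin.
Dmin: root D down an augmented second → Cb, giving Cbmin.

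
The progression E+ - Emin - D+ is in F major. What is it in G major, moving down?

F#+ F#min E+

F major down to G major is a minor seventh; each chord root moves by that interval while the quality stays the same.
E+: root E down a minor seventh → F#, giving F#+.
Emin: root E down a minor seventh → F#, giving F#min.
D+: root D down a minor seventh → E, giving E+.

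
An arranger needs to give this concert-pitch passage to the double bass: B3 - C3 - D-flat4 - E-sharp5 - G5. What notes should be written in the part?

B4 C4 Db5 E#6 G6

Written C4 sounds as C3 on the double bass, so concert pitches are written a perfect octave up.
B3 becomes B4
C3 becomes C4
Db4 becomes Db5
E#5 becomes E#6
G5 becomes G6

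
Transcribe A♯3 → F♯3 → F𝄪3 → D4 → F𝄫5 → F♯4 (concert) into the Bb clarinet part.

Written C4 sounds as Bb3 on the Bb clarinet, so concert pitches are written a major second up.
A#3 becomes B#3
F#3 becomes G#3
F##3 becomes G##3
D4 becomes E4
Fbb5 becomes Gbb5
F#4 becomes G#4

B#3 G#3 G##3 E4 Gbb5 G#4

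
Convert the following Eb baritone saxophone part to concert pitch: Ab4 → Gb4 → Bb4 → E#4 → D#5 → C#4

The Eb baritone saxophone sounds a major thirteenth below written, so transpose each written note down a major thirteenth.
Ab4 becomes Cb3
Gb4 becomes Bbb2
Bb4 becomes Db3
E#4 becomes G#2
D#5 becomes F#3
C#4 becomes E2

Cb3 Bbb2 Db3 G#2 F#3 E2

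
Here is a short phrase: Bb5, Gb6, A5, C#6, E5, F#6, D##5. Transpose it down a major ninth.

A major ninth down from Bb5 gives Ab4.
A major ninth down from Gb6 gives Fb5.
A5 down a major ninth is G4.
A major ninth down from C#6 gives B4.
E5: a ninth down reaches D, and 14 semitones makes it D4.
F#6 down a major ninth is E5.
D##5 down a major ninth is C##4.

Ab4 Fb5 G4 B4 D4 E5 C##4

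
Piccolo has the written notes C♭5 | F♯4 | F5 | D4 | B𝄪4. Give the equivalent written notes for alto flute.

First find concert pitch: the piccolo sounds a perfect octave above written, so C♭5 F♯4 F5 D4 B𝄪4 sounds Cb6 F#5 F6 D5 B##5.
Then write for alto flute: it sounds a perfect fourth below written, so the part must be a perfect fourth above concert.
Cb6 → Fb6
F#5 → B5
F6 → Bb6
D5 → G5
B##5 → E##6

Fb6 B5 Bb6 G5 E##6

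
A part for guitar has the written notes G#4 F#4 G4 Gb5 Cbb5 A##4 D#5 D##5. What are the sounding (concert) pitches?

Written C4 on the guitar sounds as C3, a perfect octave lower; apply that shift to every note.
G#4 → G#3
F#4 → F#3
G4 → G3
Gb5 → Gb4
Cbb5 → Cbb4
A##4 → A##3
D#5 → D#4
D##5 → D##4

G#3 F#3 G3 Gb4 Cbb4 A##3 D#4 D##4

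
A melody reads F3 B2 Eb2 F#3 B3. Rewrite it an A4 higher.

B3 E#3 A2 B#3 E#4

F3 gives B3
B2 gives E#3
Eb2 gives A2
F#3 gives B#3
B3 gives E#4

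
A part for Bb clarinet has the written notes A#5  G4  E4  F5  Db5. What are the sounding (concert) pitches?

G#5 F4 D4 Eb5 Cb5

The Bb clarinet sounds a major second below written, so transpose each written note down a major second.
A#5 gives G#5
G4 gives F4
E4 gives D4
F5 gives Eb5
Db5 gives Cb5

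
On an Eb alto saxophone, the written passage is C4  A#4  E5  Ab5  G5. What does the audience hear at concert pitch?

Eb3 C#4 G4 Cb5 Bb4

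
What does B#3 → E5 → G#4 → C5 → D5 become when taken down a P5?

E#3 A4 C#4 F4 G4

A perfect fifth down from B#3 gives E#3.
E5 down a perfect fifth is A4.
G#4: a fifth down reaches C, and 7 semitones makes it C#4.
C5 down a perfect fifth is F4.
D5: a fifth down reaches G, and 7 semitones makes it G4.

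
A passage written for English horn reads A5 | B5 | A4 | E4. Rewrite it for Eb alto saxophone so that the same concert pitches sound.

B5 C#6 B4 F#4

First find concert pitch: the English horn sounds a perfect fifth below written, so A5 B5 A4 E4 sounds D5 E5 D4 A3.
Then write for Eb alto saxophone: it sounds a major sixth below written, so the part must be a major sixth above concert.
D5 → B5
E5 → C#6
D4 → B4
A3 → F#4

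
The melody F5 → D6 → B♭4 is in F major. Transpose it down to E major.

E5 C#6 A4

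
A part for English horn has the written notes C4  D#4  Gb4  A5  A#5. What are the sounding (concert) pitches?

F3 G#3 Cb4 D5 D#5

The English horn sounds a perfect fifth below written, so transpose each written note down a perfect fifth.
C4 -> F3
D#4 -> G#3
Gb4 -> Cb4
A5 -> D5
A#5 -> D#5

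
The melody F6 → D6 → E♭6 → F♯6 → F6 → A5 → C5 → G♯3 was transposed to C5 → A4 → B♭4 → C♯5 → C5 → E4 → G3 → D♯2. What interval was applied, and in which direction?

down a perfect eleventh

From F6 to C5 is 11 letter names — an eleventh of some quality.
C5 to F6 is 17 semitones, which makes it a perfect eleventh; the second version is lower, so the direction is down.
Checking another pair — G#3 → D#2 — gives the same interval.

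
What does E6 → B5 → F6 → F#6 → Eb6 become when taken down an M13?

G4 D4 Ab4 A4 Gb4

E6 down a major thirteenth is G4.
B5: a thirteenth down reaches D, and 21 semitones makes it D4.
F6: a thirteenth down reaches A, and 21 semitones makes it Ab4.
F#6 down a major thirteenth is A4.
Eb6 down a major thirteenth is Gb4.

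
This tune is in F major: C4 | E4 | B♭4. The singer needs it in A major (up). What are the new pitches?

E4 G#4 D5

F major to A major up is a major third, so every note moves up by that interval.
C4 -> E4
E4 -> G#4
Bb4 -> D5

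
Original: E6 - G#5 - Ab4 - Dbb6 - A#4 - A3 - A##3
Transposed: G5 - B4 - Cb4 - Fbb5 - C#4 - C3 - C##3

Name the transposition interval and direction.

down a major sixth

From E6 to G5 is 6 letter names — a sixth of some quality.
G5 to E6 is 9 semitones, which makes it a major sixth; the second version is lower, so the direction is down.
Checking another pair — A##3 → C##3 — gives the same interval.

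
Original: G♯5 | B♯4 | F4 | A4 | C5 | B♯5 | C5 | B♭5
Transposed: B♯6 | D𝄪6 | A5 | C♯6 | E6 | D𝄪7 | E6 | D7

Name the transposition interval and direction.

up a major tenth

Take the first pair: G#5 → B#6. G to B spans 10 letter names, so the interval is some kind of tenth.
G#5 to B#6 is 16 semitones, which makes it a major tenth; the second version is higher, so the direction is up.
Checking another pair — Bb5 → D7 — gives the same interval.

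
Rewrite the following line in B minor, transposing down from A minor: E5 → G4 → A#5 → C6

From A down to B is a minor seventh; apply that to each pitch.
E5 gives F#4
G4 gives A3
A#5 gives B#4
C6 gives D5

F#4 A3 B#4 D5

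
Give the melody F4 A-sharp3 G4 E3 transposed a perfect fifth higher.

F4 up a perfect fifth is C5.
A perfect fifth up from A#3 gives E#4.
G4 up a perfect fifth is D5.
A perfect fifth up from E3 gives B3.

C5 E#4 D5 B3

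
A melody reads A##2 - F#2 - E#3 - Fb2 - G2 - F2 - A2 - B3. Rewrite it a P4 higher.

D##3 B2 A#3 Bbb2 C3 Bb2 D3 E4

A##2 → D##3
F#2 → B2
E#3 → A#3
Fb2 → Bbb2
G2 → C3
F2 → Bb2
A2 → D3
B3 → E4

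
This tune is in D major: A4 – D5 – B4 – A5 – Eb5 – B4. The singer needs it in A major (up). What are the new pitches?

E5 A5 F#5 E6 Bb5 F#5

From D up to A is a perfect fifth; apply that to each pitch.
A4 -> E5
D5 -> A5
B4 -> F#5
A5 -> E6
Eb5 -> Bb5
B4 -> F#5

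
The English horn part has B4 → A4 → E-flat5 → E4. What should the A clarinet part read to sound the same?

G4 F4 Cb5 C4

First find concert pitch: the English horn sounds a perfect fifth below written, so B4 A4 E-flat5 E4 sounds E4 D4 Ab4 A3.
Then write for A clarinet: it sounds a minor third below written, so the part must be a minor third above concert.
E4 → G4
D4 → F4
Ab4 → Cb5
A3 → C4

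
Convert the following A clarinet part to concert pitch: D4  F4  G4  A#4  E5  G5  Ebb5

B3 D4 E4 F##4 C#5 E5 Cb5

Written C4 on the A clarinet sounds as A3, a minor third lower; apply that shift to every note.
D4 to B3
F4 to D4
G4 to E4
A#4 to F##4
E5 to C#5
G5 to E5
Ebb5 to Cb5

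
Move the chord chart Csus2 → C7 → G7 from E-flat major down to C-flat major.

E-flat major down to C-flat major is a major third; each chord root moves by that interval while the quality stays the same.
Csus2: root C down a major third → Ab, giving Absus2.
C7: root C down a major third → Ab, giving Ab7.
G7: root G down a major third → Eb, giving Eb7.

Absus2 Ab7 Eb7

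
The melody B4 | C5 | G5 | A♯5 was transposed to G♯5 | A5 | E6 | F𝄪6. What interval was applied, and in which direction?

up a major sixth

Take the first pair: B4 → G#5. B to G spans 6 letter names, so the interval is some kind of sixth.
B4 to G#5 is 9 semitones, which makes it a major sixth; the second version is higher, so the direction is up.
Checking another pair — A#5 → F##6 — gives the same interval.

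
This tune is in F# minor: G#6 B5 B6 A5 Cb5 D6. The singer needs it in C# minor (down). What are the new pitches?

D#6 F#5 F#6 E5 Gb4 A5

From F# down to C# is a perfect fourth; apply that to each pitch.
G#6 to D#6
B5 to F#5
B6 to F#6
A5 to E5
Cb5 to Gb4
D6 to A5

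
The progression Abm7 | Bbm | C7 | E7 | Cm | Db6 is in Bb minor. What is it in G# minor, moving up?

F#m7 G#m A#7 C##7 A#m B6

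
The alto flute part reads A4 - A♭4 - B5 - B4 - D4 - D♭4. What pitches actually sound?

Written C4 on the alto flute sounds as G3, a perfect fourth lower; apply that shift to every note.
A4 gives E4
Ab4 gives Eb4
B5 gives F#5
B4 gives F#4
D4 gives A3
Db4 gives Ab3

E4 Eb4 F#5 F#4 A3 Ab3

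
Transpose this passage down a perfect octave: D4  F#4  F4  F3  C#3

D3 F#3 F3 F2 C#2

D4 -> D3
F#4 -> F#3
F4 -> F3
F3 -> F2
C#3 -> C#2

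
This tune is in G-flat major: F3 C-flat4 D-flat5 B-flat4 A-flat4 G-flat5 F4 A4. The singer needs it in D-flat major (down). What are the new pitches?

C3 Gb3 Ab4 F4 Eb4 Db5 C4 E4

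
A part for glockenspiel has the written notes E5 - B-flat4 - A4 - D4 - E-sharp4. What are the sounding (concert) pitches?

E7 Bb6 A6 D6 E#6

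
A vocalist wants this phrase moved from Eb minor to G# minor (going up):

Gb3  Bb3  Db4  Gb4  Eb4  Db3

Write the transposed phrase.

B3 D#4 F#4 B4 G#4 F#3

Eb minor to G# minor up is an augmented third, so every note moves up by that interval.
Gb3 gives B3
Bb3 gives D#4
Db4 gives F#4
Gb4 gives B4
Eb4 gives G#4
Db3 gives F#3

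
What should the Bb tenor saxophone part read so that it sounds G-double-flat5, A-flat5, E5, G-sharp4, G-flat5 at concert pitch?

The Bb tenor saxophone sounds a major ninth below written, so the written part must be a major ninth above concert — transpose each note up.
Gbb5 becomes Abb6
Ab5 becomes Bb6
E5 becomes F#6
G#4 becomes A#5
Gb5 becomes Ab6

Abb6 Bb6 F#6 A#5 Ab6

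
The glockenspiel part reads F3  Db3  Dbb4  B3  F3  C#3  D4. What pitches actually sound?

Written C4 on the glockenspiel sounds as C6, a perfect fifteenth higher; apply that shift to every note.
F3 to F5
Db3 to Db5
Dbb4 to Dbb6
B3 to B5
F3 to F5
C#3 to C#5
D4 to D6

F5 Db5 Dbb6 B5 F5 C#5 D6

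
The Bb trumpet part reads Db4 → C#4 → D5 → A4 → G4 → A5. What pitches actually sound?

Cb4 B3 C5 G4 F4 G5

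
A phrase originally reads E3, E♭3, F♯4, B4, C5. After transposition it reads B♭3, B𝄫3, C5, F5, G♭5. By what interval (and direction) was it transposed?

Take the first pair: E3 → Bb3. E to B spans 5 letter names, so the interval is some kind of fifth.
E3 to Bb3 is 6 semitones, which makes it a diminished fifth; the second version is higher, so the direction is up.
Checking another pair — C5 → Gb5 — gives the same interval.

up a diminished fifth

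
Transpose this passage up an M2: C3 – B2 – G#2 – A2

A major second up from C3 gives D3.
A major second up from B2 gives C#3.
G#2 up a major second is A#2.
A major second up from A2 gives B2.

D3 C#3 A#2 B2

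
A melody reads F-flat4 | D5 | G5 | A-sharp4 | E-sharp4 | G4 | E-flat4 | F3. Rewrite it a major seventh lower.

Gbb3 Eb4 Ab4 B3 F#3 Ab3 Fb3 Gb2

Fb4: a seventh down reaches G, and 11 semitones makes it Gbb3.
A major seventh down from D5 gives Eb4.
A major seventh down from G5 gives Ab4.
A#4 down a major seventh is B3.
E#4 down a major seventh is F#3.
G4 down a major seventh is Ab3.
Eb4 down a major seventh is Fb3.
A major seventh down from F3 gives Gb2.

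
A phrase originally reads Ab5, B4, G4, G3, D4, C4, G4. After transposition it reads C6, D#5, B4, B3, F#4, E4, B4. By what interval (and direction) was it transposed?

From Ab5 to C6 is 3 letter names — a third of some quality.
Ab5 to C6 is 4 semitones, which makes it a major third; the second version is higher, so the direction is up.
Checking another pair — G4 → B4 — gives the same interval.

up a major third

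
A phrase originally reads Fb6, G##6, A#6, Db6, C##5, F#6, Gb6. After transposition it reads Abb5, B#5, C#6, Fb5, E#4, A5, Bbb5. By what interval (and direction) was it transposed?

down a major sixth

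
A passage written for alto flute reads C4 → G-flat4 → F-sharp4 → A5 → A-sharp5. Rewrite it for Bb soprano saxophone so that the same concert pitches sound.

A3 Eb4 D#4 F#5 F##5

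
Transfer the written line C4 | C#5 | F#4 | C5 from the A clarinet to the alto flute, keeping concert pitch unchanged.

D4 D#5 G#4 D5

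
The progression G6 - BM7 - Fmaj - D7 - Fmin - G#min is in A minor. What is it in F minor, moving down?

Eb6 GM7 Dbmaj Bb7 Dbmin Emin

A minor down to F minor is a major third; each chord root moves by that interval while the quality stays the same.
G6: root G down a major third → Eb, giving Eb6.
BM7: root B down a major third → G, giving GM7.
Fmaj: root F down a major third → Db, giving Dbmaj.
D7: root D down a major third → Bb, giving Bb7.
Fmin: root F down a major third → Db, giving Dbmin.
G#min: root G# down a major third → E, giving Emin.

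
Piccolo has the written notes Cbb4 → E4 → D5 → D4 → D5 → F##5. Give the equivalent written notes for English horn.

Gbb5 B5 A6 A5 A6 C##7

First find concert pitch: the piccolo sounds a perfect octave above written, so Cbb4 E4 D5 D4 D5 F##5 sounds Cbb5 E5 D6 D5 D6 F##6.
Then write for English horn: it sounds a perfect fifth below written, so the part must be a perfect fifth above concert.
Cbb5 → Gbb5
E5 → B5
D6 → A6
D5 → A5
D6 → A6
F##6 → C##7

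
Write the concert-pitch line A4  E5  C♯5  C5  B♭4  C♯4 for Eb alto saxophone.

Written C4 sounds as Eb3 on the Eb alto saxophone, so concert pitches are written a major sixth up.
A4 -> F#5
E5 -> C#6
C#5 -> A#5
C5 -> A5
Bb4 -> G5
C#4 -> A#4

F#5 C#6 A#5 A5 G5 A#4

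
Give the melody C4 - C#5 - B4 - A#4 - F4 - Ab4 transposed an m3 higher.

C4 gives Eb4
C#5 gives E5
B4 gives D5
A#4 gives C#5
F4 gives Ab4
Ab4 gives Cb5

Eb4 E5 D5 C#5 Ab4 Cb5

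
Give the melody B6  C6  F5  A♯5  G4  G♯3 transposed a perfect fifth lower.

B6: a fifth down reaches E, and 7 semitones makes it E6.
C6: a fifth down reaches F, and 7 semitones makes it F5.
F5: a fifth down reaches B, and 7 semitones makes it Bb4.
A#5: a fifth down reaches D, and 7 semitones makes it D#5.
A perfect fifth down from G4 gives C4.
A perfect fifth down from G#3 gives C#3.

E6 F5 Bb4 D#5 C4 C#3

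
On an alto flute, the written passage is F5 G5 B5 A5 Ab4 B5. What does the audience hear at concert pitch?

Written C4 on the alto flute sounds as G3, a perfect fourth lower; apply that shift to every note.
F5 to C5
G5 to D5
B5 to F#5
A5 to E5
Ab4 to Eb4
B5 to F#5

C5 D5 F#5 E5 Eb4 F#5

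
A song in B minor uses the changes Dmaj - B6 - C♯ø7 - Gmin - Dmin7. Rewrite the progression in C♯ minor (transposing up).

B minor up to C♯ minor is a major second; each chord root moves by that interval while the quality stays the same.
Dmaj: root D up a major second → E, giving Emaj.
B6: root B up a major second → C#, giving C#6.
C♯ø7: root C♯ up a major second → D#, giving D#ø7.
Gmin: root G up a major second → A, giving Amin.
Dmin7: root D up a major second → E, giving Emin7.

Emaj C#6 D#ø7 Amin Emin7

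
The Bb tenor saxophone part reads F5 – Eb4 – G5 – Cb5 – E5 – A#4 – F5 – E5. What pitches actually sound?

Eb4 Db3 F4 Bbb3 D4 G#3 Eb4 D4

The Bb tenor saxophone sounds a major ninth below written, so transpose each written note down a major ninth.
F5 → Eb4
Eb4 → Db3
G5 → F4
Cb5 → Bbb3
E5 → D4
A#4 → G#3
F5 → Eb4
E5 → D4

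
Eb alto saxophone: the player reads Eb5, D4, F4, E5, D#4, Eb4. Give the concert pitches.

Gb4 F3 Ab3 G4 F#3 Gb3

Written C4 on the Eb alto saxophone sounds as Eb3, a major sixth lower; apply that shift to every note.
Eb5 gives Gb4
D4 gives F3
F4 gives Ab3
E5 gives G4
D#4 gives F#3
Eb4 gives Gb3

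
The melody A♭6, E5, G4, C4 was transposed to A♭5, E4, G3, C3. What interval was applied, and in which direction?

down a perfect octave

Take the first pair: Ab6 → Ab5. A to A spans 8 letter names, so the interval is some kind of octave.
Ab5 to Ab6 is 12 semitones, which makes it a perfect octave; the second version is lower, so the direction is down.
Checking another pair — C4 → C3 — gives the same interval.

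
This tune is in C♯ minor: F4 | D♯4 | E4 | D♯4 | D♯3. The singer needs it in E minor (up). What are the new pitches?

From C♯ up to E is a minor third; apply that to each pitch.
F4 -> Ab4
D#4 -> F#4
E4 -> G4
D#4 -> F#4
D#3 -> F#3

Ab4 F#4 G4 F#4 F#3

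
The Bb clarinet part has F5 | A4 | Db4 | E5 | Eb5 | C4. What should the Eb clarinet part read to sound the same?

First find concert pitch: the Bb clarinet sounds a major second below written, so F5 A4 Db4 E5 Eb5 C4 sounds Eb5 G4 Cb4 D5 Db5 Bb3.
Then write for Eb clarinet: it sounds a minor third above written, so the part must be a minor third below concert.
Eb5 → C5
G4 → E4
Cb4 → Ab3
D5 → B4
Db5 → Bb4
Bb3 → G3

C5 E4 Ab3 B4 Bb4 G3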